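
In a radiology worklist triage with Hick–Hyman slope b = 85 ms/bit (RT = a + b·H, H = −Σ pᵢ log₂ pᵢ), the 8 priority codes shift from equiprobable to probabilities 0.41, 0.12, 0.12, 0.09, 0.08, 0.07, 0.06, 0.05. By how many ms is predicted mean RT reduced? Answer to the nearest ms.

Equiprobable entropy H₀ = log₂ 8 = 3.0000 bits.
Skewed entropy H = −Σ pᵢ log₂ pᵢ = 2.5939 bits.
ΔRT = b·(H₀ − H) = 85 × 0.4061 = 34.52 ms.

35 ms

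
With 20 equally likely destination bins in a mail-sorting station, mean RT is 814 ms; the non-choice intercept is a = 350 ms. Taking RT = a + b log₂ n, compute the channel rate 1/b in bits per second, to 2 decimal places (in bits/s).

b = (814 − 350)/log₂ 20 = 464/4.3219 = 107.359 ms per bit = 0.10736 s/bit; the reciprocal is 9.315 bits/s.

9.31 bits/s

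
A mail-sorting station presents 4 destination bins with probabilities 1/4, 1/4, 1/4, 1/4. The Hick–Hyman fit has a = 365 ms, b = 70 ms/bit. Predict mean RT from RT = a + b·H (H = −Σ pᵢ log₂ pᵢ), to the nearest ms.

505 ms

Each term −pᵢ log₂ pᵢ: 0.25·2 + 0.25·2 + 0.25·2 + 0.25·2; summed, H = 2.000 bits.
Mean RT = a + bH = 365 + 70·2.000 = 505.00 ms.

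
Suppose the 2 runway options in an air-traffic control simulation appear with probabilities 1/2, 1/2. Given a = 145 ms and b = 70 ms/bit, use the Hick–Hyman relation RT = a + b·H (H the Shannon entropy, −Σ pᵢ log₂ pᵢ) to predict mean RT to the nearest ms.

H = −Σ pᵢ log₂ pᵢ = 0.5·1 + 0.5·1 = 1.000 bits.
RT = 145 + 70 × 1.000 = 215.00 ms.

215 ms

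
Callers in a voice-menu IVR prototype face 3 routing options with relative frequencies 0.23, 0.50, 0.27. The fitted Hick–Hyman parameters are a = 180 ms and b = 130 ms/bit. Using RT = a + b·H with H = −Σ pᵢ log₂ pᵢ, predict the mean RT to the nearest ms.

375 ms

H = 0.23·log₂(1/0.23) + 0.50·log₂(1/0.50) + 0.27·log₂(1/0.27) = 1.4977 bits.
RT = 180 + 130 × 1.4977 = 374.70 ms.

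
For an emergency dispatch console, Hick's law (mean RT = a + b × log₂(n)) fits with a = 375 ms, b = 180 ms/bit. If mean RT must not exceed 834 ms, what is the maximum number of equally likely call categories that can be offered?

180·log₂ n ≤ 834 − 375 = 459, giving log₂ n ≤ 2.5500 and n ≤ 5.856. The largest whole number is 5.

5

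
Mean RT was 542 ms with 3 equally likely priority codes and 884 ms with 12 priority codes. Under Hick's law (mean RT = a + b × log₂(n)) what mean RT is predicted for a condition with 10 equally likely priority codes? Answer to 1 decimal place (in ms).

839.0 ms

RT is linear in log₂ n, so two points fix the line:
  b = (884 − 542) / (log₂ 12 − log₂ 3) = 342 / (3.5850 − 1.5850) = 171.000 ms/bit
  a = 542 − 171.000 × 1.5850 = 270.971 ms
Then RT(10) = 270.971 + 171.000 × log₂ 10 = 270.971 + 171.000 × 3.3219 ≈ 839.021 ms.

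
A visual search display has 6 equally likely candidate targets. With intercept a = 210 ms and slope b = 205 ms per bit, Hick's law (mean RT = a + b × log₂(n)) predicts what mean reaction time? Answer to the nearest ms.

740 ms

log₂(6) = 2.5850 bits, so RT = 210 + 205 × 2.5850 ≈ 739.917 ms.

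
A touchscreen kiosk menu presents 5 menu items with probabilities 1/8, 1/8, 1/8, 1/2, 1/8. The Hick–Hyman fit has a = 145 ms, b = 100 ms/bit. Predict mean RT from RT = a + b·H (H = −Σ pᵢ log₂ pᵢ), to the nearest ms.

Each term −pᵢ log₂ pᵢ: 0.125·3 + 0.125·3 + 0.125·3 + 0.5·1 + 0.125·3; summed, H = 2.000 bits.
Mean RT = a + bH = 145 + 100·2.000 = 345.00 ms.

345 ms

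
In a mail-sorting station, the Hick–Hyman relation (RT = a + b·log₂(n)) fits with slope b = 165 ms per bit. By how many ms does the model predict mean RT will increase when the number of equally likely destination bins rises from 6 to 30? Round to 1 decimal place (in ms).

The intercept a cancels: ΔRT = b·(log₂ n₂ − log₂ n₁) = b·log₂(n₂/n₁).
log₂(30) − log₂(6) = 4.9069 − 2.5850 = 2.3219.
ΔRT = 165 × 2.3219 = 383.118 ms.

383.1 ms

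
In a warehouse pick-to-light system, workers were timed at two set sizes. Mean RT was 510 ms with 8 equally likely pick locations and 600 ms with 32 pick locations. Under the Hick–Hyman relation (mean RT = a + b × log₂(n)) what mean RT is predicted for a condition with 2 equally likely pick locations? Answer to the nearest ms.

420 ms

Fit slope and intercept:
  b = (600 − 510) / (log₂ 32 − log₂ 8) = 90 / (5 − 3) = 45 ms/bit
  a = 510 − 45 × 3 = 375 ms
Then RT(2) = 375 + 45 × log₂ 2 = 375 + 45 × 1 ≈ 420.000 ms.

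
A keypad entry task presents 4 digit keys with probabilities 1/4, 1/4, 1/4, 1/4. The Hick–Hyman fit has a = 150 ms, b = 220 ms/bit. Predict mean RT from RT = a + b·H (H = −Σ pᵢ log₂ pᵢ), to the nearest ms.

590 ms

H = −Σ pᵢ log₂ pᵢ = 0.25·2 + 0.25·2 + 0.25·2 + 0.25·2 = 2.000 bits.
RT = 150 + 220 × 2.000 = 590.00 ms.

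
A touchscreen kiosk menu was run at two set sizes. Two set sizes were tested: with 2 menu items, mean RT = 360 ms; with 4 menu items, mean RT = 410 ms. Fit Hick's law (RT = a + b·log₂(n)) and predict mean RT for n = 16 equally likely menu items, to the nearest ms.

510 ms

RT is linear in log₂ n, so two points fix the line:
  b = (410 − 360) / (log₂ 4 − log₂ 2) = 50 / (2 − 1) = 50 ms/bit
  a = 360 − 50 × 1 = 310 ms
Then RT(16) = 310 + 50 × log₂ 16 = 310 + 50 × 4 ≈ 510.000 ms.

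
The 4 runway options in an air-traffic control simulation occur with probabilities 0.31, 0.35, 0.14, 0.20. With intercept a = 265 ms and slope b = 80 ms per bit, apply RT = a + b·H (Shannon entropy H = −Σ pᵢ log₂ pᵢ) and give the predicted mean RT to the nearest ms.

Entropy contributions −pᵢ log₂ pᵢ: 0.5238, 0.5301, 0.3971, 0.4644; sum H = 1.9154 bits.
RT = a + bH = 265 + 80·1.9154 = 418.23 ms.

418 ms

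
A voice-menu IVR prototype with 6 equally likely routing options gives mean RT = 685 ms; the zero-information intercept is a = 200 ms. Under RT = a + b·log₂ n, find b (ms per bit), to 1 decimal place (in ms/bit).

187.6 ms/bit

6 alternatives carry log₂ 6 = 2.5850 bits; the choice cost is 685 − 200 = 485 ms, so b = 485/2.5850 = 187.624 ms/bit.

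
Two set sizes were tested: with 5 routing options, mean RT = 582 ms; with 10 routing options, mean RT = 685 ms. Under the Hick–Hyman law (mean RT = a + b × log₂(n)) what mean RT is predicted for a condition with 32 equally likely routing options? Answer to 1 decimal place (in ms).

RT is linear in log₂ n, so two points fix the line:
  b = (685 − 582) / (log₂ 10 − log₂ 5) = 103 / (3.3219 − 2.3219) = 103.000 ms/bit
  a = 582 − 103.000 × 2.3219 = 342.841 ms
Then RT(32) = 342.841 + 103.000 × log₂ 32 = 342.841 + 103.000 × 5 ≈ 857.841 ms.

857.8 ms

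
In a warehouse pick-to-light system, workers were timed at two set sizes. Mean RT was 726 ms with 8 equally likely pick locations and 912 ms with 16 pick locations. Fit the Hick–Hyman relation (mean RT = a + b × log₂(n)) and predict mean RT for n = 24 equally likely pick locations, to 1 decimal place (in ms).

With log₂ n on the abscissa the relation is linear; from the two conditions:
  b = (912 − 726) / (log₂ 16 − log₂ 8) = 186 / (4 − 3) = 186.000 ms/bit
  a = 726 − 186.000 × 3 = 168.000 ms
Then RT(24) = 168.000 + 186.000 × log₂ 24 = 168.000 + 186.000 × 4.5850 ≈ 1020.803 ms.

1020.8 ms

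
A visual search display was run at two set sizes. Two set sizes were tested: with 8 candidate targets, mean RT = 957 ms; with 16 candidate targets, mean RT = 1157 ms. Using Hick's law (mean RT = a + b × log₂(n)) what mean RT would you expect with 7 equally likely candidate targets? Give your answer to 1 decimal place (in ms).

Solve the two-equation system in a and b:
  b = (1157 − 957) / (log₂ 16 − log₂ 8) = 200 / (4 − 3) = 200.000 ms/bit
  a = 957 − 200.000 × 3 = 357.000 ms
Then RT(7) = 357.000 + 200.000 × log₂ 7 = 357.000 + 200.000 × 2.8074 ≈ 918.471 ms.

918.5 ms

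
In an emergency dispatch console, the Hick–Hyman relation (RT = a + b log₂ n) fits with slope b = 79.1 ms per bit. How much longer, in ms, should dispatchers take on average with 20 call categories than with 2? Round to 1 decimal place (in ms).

Only the slope matters, since a is common to both: ΔRT = b·log₂(n₂/n₁).
log₂(20) − log₂(2) = 4.3219 − 1 = 3.3219.
ΔRT = 79.1 × 3.3219 = 262.765 ms.

262.8 ms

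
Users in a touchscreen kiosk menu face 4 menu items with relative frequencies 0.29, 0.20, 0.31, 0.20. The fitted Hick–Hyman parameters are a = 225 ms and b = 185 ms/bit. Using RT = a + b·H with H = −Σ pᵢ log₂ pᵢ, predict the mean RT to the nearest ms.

Entropy contributions −pᵢ log₂ pᵢ: 0.5179, 0.4644, 0.5238, 0.4644; sum H = 1.9705 bits.
RT = a + bH = 225 + 185·1.9705 = 589.54 ms.

590 ms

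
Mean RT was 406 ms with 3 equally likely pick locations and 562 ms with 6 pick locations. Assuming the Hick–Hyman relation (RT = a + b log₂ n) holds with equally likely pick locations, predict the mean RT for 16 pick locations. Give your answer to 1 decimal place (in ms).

782.7 ms

With log₂ n on the abscissa the relation is linear; from the two conditions:
  b = (562 − 406) / (log₂ 6 − log₂ 3) = 156 / (2.5850 − 1.5850) = 156.000 ms/bit
  a = 406 − 156.000 × 1.5850 = 158.746 ms
Then RT(16) = 158.746 + 156.000 × log₂ 16 = 158.746 + 156.000 × 4 ≈ 782.746 ms.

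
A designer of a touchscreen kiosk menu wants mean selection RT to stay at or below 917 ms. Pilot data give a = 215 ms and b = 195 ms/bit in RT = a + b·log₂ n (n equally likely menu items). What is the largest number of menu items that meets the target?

195·log₂ n ≤ 917 − 215 = 702, giving log₂ n ≤ 3.6000 and n ≤ 12.126. The largest whole number is 12.

12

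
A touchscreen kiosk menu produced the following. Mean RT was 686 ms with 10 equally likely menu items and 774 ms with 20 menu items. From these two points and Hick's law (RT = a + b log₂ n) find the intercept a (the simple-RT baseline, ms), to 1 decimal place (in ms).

393.7 ms

Slope: b = (774 − 686) / (log₂ 20 − log₂ 10) = 88/1.0000 = 88.000 ms/bit.
a = RT₁ − b·log₂ n₁ = 686 − 88.000 × 3.3219 = 393.670 ms.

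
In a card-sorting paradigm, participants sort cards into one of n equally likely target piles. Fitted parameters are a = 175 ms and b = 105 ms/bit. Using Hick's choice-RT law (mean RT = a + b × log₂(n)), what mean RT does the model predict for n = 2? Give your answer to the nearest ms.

280 ms

log₂(2) = 1 bits, so RT = 175 + 105 × 1 ≈ 280.000 ms.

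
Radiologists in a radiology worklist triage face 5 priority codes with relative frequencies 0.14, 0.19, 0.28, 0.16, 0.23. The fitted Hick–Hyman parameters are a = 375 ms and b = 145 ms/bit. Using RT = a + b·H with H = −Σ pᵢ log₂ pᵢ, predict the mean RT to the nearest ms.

Entropy contributions −pᵢ log₂ pᵢ: 0.3971, 0.4552, 0.5142, 0.4230, 0.4877; sum H = 2.2772 bits.
RT = a + bH = 375 + 145·2.2772 = 705.20 ms.

705 ms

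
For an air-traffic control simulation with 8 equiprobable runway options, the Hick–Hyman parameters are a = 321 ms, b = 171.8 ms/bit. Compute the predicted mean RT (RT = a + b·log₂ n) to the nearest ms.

log₂(8) = 3 bits, so RT = 321 + 171.8 × 3 ≈ 836.400 ms.

836 ms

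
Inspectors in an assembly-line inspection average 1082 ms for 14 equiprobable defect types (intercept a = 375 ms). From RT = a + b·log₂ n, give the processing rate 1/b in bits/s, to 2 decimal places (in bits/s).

b = (1082 − 375)/log₂ 14 = 707/3.8074 = 185.693 ms per bit = 0.18569 s/bit; the reciprocal is 5.385 bits/s.

5.39 bits/s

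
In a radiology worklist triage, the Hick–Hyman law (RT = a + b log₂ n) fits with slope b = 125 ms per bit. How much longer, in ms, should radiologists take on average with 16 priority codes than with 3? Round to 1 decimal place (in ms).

301.9 ms

Only the slope matters, since a is common to both: ΔRT = b·log₂(n₂/n₁).
log₂(16) − log₂(3) = 4 − 1.5850 = 2.4150.
ΔRT = 125 × 2.4150 = 301.880 ms.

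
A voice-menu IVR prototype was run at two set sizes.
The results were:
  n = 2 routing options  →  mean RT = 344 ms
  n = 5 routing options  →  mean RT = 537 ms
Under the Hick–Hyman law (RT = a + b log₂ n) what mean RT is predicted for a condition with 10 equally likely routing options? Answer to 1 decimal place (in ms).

683.0 ms

Solve the two-equation system in a and b:
  b = (537 − 344) / (log₂ 5 − log₂ 2) = 193 / (2.3219 − 1) = 145.999 ms/bit
  a = 344 − 145.999 × 1 = 198.001 ms
Then RT(10) = 198.001 + 145.999 × log₂ 10 = 198.001 + 145.999 × 3.3219 ≈ 682.999 ms.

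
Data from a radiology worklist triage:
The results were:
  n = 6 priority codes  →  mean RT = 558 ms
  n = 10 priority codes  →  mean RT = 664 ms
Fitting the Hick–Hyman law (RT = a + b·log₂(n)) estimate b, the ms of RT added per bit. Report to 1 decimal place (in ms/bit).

b = (RT₂ − RT₁)/(log₂ n₂ − log₂ n₁) = (664 − 558)/(3.3219 − 2.5850) = 143.833 ms/bit.

143.8 ms/bit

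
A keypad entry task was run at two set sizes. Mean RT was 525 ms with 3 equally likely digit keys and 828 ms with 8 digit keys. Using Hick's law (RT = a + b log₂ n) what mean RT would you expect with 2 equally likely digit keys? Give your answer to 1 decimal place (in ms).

399.7 ms

Solve the two-equation system in a and b:
  b = (828 − 525) / (log₂ 8 − log₂ 3) = 303 / (3 − 1.5850) = 214.129 ms/bit
  a = 525 − 214.129 × 1.5850 = 185.614 ms
Then RT(2) = 185.614 + 214.129 × log₂ 2 = 185.614 + 214.129 × 1 ≈ 399.743 ms.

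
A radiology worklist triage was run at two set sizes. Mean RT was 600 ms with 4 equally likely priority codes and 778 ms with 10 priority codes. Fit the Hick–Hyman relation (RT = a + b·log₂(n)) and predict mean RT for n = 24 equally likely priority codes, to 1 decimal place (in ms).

948.1 ms

Solve the two-equation system in a and b:
  b = (778 − 600) / (log₂ 10 − log₂ 4) = 178 / (3.3219 − 2) = 134.652 ms/bit
  a = 600 − 134.652 × 2 = 330.696 ms
Then RT(24) = 330.696 + 134.652 × log₂ 24 = 330.696 + 134.652 × 4.5850 ≈ 948.070 ms.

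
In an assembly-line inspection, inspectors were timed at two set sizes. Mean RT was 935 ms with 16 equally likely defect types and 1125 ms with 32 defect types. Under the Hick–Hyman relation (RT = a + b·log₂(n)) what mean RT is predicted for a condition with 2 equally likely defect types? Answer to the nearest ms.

Fit slope and intercept:
  b = (1125 − 935) / (log₂ 32 − log₂ 16) = 190 / (5 − 4) = 190 ms/bit
  a = 935 − 190 × 4 = 175 ms
Then RT(2) = 175 + 190 × log₂ 2 = 175 + 190 × 1 ≈ 365.000 ms.

365 ms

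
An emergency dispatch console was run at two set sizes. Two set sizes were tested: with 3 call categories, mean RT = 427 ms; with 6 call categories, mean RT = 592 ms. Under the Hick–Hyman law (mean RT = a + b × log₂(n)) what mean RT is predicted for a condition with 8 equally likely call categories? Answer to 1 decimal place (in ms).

660.5 ms

Solve the two-equation system in a and b:
  b = (592 − 427) / (log₂ 6 − log₂ 3) = 165 / (2.5850 − 1.5850) = 165.000 ms/bit
  a = 427 − 165.000 × 1.5850 = 165.481 ms
Then RT(8) = 165.481 + 165.000 × log₂ 8 = 165.481 + 165.000 × 3 ≈ 660.481 ms.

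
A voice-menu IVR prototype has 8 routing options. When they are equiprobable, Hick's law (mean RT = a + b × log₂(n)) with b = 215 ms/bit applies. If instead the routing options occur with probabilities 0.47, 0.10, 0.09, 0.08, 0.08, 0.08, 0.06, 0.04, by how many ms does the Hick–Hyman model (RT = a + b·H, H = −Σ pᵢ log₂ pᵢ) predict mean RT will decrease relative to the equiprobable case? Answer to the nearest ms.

The RT saving is b·ΔH. Equiprobable H₀ = log₂(8) = 3.0000 bits; with the given probabilities H = 2.4606 bits.
b·(H₀ − H) = 215 × (3.0000 − 2.4606) = 115.97 ms.

116 ms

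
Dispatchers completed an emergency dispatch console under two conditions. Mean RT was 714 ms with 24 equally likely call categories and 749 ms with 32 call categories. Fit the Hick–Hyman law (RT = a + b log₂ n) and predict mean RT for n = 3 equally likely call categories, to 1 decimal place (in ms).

Fit slope and intercept:
  b = (749 − 714) / (log₂ 32 − log₂ 24) = 35 / (5 − 4.5850) = 84.330 ms/bit
  a = 714 − 84.330 × 4.5850 = 327.351 ms
Then RT(3) = 327.351 + 84.330 × log₂ 3 = 327.351 + 84.330 × 1.5850 ≈ 461.011 ms.

461.0 ms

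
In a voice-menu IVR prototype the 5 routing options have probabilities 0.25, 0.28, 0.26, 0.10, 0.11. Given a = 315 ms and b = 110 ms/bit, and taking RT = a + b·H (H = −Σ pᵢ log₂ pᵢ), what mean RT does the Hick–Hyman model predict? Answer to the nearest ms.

557 ms

H = 0.25·log₂(1/0.25) + 0.28·log₂(1/0.28) + 0.26·log₂(1/0.26) + 0.10·log₂(1/0.10) + 0.11·log₂(1/0.11) = 2.2020 bits.
RT = 315 + 110 × 2.2020 = 557.22 ms.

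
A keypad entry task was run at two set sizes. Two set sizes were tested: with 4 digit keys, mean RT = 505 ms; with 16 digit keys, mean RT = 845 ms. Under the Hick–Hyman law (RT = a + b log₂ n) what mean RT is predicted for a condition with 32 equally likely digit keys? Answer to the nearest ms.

Solve the two-equation system in a and b:
  b = (845 − 505) / (log₂ 16 − log₂ 4) = 340 / (4 − 2) = 170 ms/bit
  a = 505 − 170 × 2 = 165 ms
Then RT(32) = 165 + 170 × log₂ 32 = 165 + 170 × 5 ≈ 1015.000 ms.

1015 ms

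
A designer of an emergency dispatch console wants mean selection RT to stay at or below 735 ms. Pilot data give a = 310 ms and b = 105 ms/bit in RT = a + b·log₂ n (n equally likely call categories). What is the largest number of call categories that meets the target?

16

105·log₂ n ≤ 735 − 310 = 425, giving log₂ n ≤ 4.0476 and n ≤ 16.537. The largest whole number is 16.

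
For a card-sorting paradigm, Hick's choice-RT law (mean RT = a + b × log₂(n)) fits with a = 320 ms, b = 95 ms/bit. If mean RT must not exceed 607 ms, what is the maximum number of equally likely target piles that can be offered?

8

95·log₂ n ≤ 607 − 320 = 287, giving log₂ n ≤ 3.0211 and n ≤ 8.118. The largest whole number is 8.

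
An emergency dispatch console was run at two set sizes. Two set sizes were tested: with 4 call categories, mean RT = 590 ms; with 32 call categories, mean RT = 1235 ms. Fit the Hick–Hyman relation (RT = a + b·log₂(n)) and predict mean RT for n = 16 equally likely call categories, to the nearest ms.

1020 ms

Solve the two-equation system in a and b:
  b = (1235 − 590) / (log₂ 32 − log₂ 4) = 645 / (5 − 2) = 215 ms/bit
  a = 590 − 215 × 2 = 160 ms
Then RT(16) = 160 + 215 × log₂ 16 = 160 + 215 × 4 ≈ 1020.000 ms.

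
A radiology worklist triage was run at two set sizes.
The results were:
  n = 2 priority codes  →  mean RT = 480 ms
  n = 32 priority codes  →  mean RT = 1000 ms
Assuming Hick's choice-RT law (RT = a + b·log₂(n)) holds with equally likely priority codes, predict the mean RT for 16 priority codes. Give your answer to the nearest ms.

Solve the two-equation system in a and b:
  b = (1000 − 480) / (log₂ 32 − log₂ 2) = 520 / (5 − 1) = 130 ms/bit
  a = 480 − 130 × 1 = 350 ms
Then RT(16) = 350 + 130 × log₂ 16 = 350 + 130 × 4 ≈ 870.000 ms.

870 ms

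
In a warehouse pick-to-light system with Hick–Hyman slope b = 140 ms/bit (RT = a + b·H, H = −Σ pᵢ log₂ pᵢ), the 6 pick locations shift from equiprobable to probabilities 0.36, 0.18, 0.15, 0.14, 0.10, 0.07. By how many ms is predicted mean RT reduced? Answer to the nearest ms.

The RT saving is b·ΔH. Equiprobable H₀ = log₂(6) = 2.5850 bits; with the given probabilities H = 2.3843 bits.
b·(H₀ − H) = 140 × (2.5850 − 2.3843) = 28.09 ms.

28 ms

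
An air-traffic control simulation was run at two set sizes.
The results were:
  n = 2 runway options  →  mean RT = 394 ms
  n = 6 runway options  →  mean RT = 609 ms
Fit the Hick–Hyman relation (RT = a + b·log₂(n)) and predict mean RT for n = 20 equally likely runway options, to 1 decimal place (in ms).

Solve the two-equation system in a and b:
  b = (609 − 394) / (log₂ 6 − log₂ 2) = 215 / (2.5850 − 1) = 135.650 ms/bit
  a = 394 − 135.650 × 1 = 258.350 ms
Then RT(20) = 258.350 + 135.650 × log₂ 20 = 258.350 + 135.650 × 4.3219 ≈ 844.619 ms.

844.6 ms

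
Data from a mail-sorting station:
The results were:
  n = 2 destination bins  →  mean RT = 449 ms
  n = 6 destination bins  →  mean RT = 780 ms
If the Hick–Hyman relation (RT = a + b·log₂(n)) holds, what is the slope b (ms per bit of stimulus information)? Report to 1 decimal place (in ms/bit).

The slope on a log₂ axis is (780 − 449) / (2.5850 − 1) = 208.838 ms/bit.

208.8 ms/bit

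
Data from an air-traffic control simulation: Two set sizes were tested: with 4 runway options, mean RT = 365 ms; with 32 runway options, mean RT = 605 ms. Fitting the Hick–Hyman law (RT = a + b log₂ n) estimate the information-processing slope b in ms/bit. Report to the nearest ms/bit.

b = (RT₂ − RT₁)/(log₂ n₂ − log₂ n₁) = (605 − 365)/(5 − 2) = 80 ms/bit.

80 ms/bit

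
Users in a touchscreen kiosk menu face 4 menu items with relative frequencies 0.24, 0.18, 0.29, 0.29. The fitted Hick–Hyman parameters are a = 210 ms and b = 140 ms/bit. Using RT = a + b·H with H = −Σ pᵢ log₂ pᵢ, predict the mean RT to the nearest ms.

Entropy contributions −pᵢ log₂ pᵢ: 0.4941, 0.4453, 0.5179, 0.5179; sum H = 1.9752 bits.
RT = a + bH = 210 + 140·1.9752 = 486.53 ms.

487 ms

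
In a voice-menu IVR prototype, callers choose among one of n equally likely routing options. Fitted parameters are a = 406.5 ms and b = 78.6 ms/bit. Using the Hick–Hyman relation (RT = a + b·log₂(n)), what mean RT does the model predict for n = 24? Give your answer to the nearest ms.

log₂(24) = 4.5850 bits, so RT = 406.5 + 78.6 × 4.5850 ≈ 766.878 ms.

767 ms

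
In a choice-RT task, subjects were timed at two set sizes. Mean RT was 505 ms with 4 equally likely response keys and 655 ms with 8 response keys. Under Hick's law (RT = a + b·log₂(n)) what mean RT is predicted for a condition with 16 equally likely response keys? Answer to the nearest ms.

With log₂ n on the abscissa the relation is linear; from the two conditions:
  b = (655 − 505) / (log₂ 8 − log₂ 4) = 150 / (3 − 2) = 150 ms/bit
  a = 505 − 150 × 2 = 205 ms
Then RT(16) = 205 + 150 × log₂ 16 = 205 + 150 × 4 ≈ 805.000 ms.

805 ms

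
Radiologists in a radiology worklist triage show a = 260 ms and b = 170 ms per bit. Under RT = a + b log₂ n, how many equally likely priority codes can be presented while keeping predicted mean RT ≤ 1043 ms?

Information budget: (1043 − 260)/170 = 4.6059 bits, so n ≤ 2^4.6059 = 24.351 → at most 24.

24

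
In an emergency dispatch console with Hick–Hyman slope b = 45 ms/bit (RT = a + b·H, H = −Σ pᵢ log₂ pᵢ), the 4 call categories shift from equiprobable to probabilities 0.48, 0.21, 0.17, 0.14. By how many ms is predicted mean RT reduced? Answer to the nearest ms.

8 ms

The RT saving is b·ΔH. Equiprobable H₀ = log₂(4) = 2.0000 bits; with the given probabilities H = 1.8128 bits.
b·(H₀ − H) = 45 × (2.0000 − 1.8128) = 8.42 ms.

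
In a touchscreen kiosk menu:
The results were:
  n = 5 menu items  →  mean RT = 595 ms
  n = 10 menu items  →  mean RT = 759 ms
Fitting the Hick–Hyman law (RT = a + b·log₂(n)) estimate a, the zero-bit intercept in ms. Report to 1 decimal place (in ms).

214.2 ms

b = (RT₂ − RT₁)/(log₂ n₂ − log₂ n₁) = (759 − 595)/(3.3219 − 2.3219) = 164.000 ms/bit.
a = RT₁ − b·log₂ n₁ = 595 − 164.000 × 2.3219 = 214.204 ms.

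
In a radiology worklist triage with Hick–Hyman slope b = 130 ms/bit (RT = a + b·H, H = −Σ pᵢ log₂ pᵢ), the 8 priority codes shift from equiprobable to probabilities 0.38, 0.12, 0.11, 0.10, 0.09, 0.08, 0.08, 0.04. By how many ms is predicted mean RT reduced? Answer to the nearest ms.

The RT saving is b·ΔH. Equiprobable H₀ = log₂(8) = 3.0000 bits; with the given probabilities H = 2.6614 bits.
b·(H₀ − H) = 130 × (3.0000 − 2.6614) = 44.01 ms.

44 ms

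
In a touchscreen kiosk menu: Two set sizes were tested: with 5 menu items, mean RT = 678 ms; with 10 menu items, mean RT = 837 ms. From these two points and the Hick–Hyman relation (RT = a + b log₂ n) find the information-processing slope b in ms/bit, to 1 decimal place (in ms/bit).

159.0 ms/bit

The slope on a log₂ axis is (837 − 678) / (3.3219 − 2.3219) = 159.000 ms/bit.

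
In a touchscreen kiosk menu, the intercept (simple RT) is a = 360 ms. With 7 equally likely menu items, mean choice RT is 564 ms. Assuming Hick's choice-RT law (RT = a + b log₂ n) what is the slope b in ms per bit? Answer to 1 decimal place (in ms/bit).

72.7 ms/bit

7 alternatives carry log₂ 7 = 2.8074 bits; the choice cost is 564 − 360 = 204 ms, so b = 204/2.8074 = 72.666 ms/bit.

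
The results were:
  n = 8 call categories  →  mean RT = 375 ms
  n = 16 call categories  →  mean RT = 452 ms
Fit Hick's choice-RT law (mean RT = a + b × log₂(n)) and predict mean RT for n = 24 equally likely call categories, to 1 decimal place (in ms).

497.0 ms

RT is linear in log₂ n, so two points fix the line:
  b = (452 − 375) / (log₂ 16 − log₂ 8) = 77 / (4 − 3) = 77.000 ms/bit
  a = 375 − 77.000 × 3 = 144.000 ms
Then RT(24) = 144.000 + 77.000 × log₂ 24 = 144.000 + 77.000 × 4.5850 ≈ 497.042 ms.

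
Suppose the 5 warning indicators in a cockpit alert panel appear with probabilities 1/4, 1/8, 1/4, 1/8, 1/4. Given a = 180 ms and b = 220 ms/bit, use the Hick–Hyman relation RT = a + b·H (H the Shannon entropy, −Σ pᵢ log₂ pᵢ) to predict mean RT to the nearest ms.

Each term −pᵢ log₂ pᵢ: 0.25·2 + 0.125·3 + 0.25·2 + 0.125·3 + 0.25·2; summed, H = 2.250 bits.
Mean RT = a + bH = 180 + 220·2.250 = 675.00 ms.

675 ms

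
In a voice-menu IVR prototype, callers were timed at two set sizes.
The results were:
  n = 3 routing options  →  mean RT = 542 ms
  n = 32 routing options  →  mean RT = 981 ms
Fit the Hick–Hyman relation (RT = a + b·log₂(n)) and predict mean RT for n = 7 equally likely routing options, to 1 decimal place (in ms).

699.1 ms

RT is linear in log₂ n, so two points fix the line:
  b = (981 − 542) / (log₂ 32 − log₂ 3) = 439 / (5 − 1.5850) = 128.549 ms/bit
  a = 542 − 128.549 × 1.5850 = 338.254 ms
Then RT(7) = 338.254 + 128.549 × log₂ 7 = 338.254 + 128.549 × 2.8074 ≈ 699.137 ms.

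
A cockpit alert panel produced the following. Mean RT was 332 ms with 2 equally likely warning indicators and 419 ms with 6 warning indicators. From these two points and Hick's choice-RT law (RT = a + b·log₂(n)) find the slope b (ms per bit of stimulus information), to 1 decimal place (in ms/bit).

Slope: b = (419 − 332) / (log₂ 6 − log₂ 2) = 87/1.5850 = 54.891 ms/bit.

54.9 ms/bit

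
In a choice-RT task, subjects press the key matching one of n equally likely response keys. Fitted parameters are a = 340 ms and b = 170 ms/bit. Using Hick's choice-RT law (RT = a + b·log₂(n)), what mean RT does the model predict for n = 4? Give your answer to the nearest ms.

log₂(4) = 2 bits, so RT = 340 + 170 × 2 ≈ 680.000 ms.

680 ms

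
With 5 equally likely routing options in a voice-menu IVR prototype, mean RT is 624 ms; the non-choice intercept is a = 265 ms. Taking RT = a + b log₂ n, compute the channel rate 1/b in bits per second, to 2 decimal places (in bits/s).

6.47 bits/s

b = (624 − 265)/log₂ 5 = 359/2.3219 = 154.613 ms per bit = 0.15461 s/bit; the reciprocal is 6.468 bits/s.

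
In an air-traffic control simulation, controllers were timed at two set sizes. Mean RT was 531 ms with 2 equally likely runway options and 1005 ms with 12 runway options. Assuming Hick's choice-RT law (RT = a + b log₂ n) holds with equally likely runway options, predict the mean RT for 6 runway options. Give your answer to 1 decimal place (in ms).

RT is linear in log₂ n, so two points fix the line:
  b = (1005 − 531) / (log₂ 12 − log₂ 2) = 474 / (3.5850 − 1) = 183.368 ms/bit
  a = 531 − 183.368 × 1 = 347.632 ms
Then RT(6) = 347.632 + 183.368 × log₂ 6 = 347.632 + 183.368 × 2.5850 ≈ 821.632 ms.

821.6 ms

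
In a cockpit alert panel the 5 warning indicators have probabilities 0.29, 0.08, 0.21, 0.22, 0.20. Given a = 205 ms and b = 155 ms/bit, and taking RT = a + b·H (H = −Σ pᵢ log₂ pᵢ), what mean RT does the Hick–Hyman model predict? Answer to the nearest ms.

550 ms

H = 0.29·log₂(1/0.29) + 0.08·log₂(1/0.08) + 0.21·log₂(1/0.21) + 0.22·log₂(1/0.22) + 0.20·log₂(1/0.20) = 2.2272 bits.
RT = 205 + 155 × 2.2272 = 550.22 ms.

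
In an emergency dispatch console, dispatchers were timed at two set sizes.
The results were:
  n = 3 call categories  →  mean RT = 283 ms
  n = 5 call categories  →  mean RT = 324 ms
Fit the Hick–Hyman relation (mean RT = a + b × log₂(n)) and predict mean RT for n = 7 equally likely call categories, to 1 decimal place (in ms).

With log₂ n on the abscissa the relation is linear; from the two conditions:
  b = (324 − 283) / (log₂ 5 − log₂ 3) = 41 / (2.3219 − 1.5850) = 55.634 ms/bit
  a = 283 − 55.634 × 1.5850 = 194.823 ms
Then RT(7) = 194.823 + 55.634 × log₂ 7 = 194.823 + 55.634 × 2.8074 ≈ 351.006 ms.

351.0 ms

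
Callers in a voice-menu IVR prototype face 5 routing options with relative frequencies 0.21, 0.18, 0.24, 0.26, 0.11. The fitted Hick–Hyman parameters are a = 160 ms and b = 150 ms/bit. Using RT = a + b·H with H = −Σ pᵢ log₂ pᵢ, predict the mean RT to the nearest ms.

500 ms

H = 0.21·log₂(1/0.21) + 0.18·log₂(1/0.18) + 0.24·log₂(1/0.24) + 0.26·log₂(1/0.26) + 0.11·log₂(1/0.11) = 2.2678 bits.
RT = 160 + 150 × 2.2678 = 500.18 ms.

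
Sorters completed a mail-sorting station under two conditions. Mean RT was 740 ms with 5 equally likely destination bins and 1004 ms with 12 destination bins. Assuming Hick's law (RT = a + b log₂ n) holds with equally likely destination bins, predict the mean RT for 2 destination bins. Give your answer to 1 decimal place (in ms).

RT is linear in log₂ n, so two points fix the line:
  b = (1004 − 740) / (log₂ 12 − log₂ 5) = 264 / (3.5850 − 2.3219) = 209.020 ms/bit
  a = 740 − 209.020 × 2.3219 = 254.670 ms
Then RT(2) = 254.670 + 209.020 × log₂ 2 = 254.670 + 209.020 × 1 ≈ 463.690 ms.

463.7 ms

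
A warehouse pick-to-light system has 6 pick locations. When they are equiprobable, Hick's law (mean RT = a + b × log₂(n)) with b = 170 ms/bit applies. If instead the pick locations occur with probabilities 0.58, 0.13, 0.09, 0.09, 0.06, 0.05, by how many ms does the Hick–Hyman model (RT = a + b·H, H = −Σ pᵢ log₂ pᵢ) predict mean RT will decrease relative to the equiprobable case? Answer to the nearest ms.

Equiprobable entropy H₀ = log₂ 6 = 2.5850 bits.
Skewed entropy H = −Σ pᵢ log₂ pᵢ = 1.9234 bits.
ΔRT = b·(H₀ − H) = 170 × 0.6616 = 112.47 ms.

112 ms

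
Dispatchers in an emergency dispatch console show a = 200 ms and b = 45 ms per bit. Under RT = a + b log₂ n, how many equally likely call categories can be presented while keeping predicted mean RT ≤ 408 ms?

24

45·log₂ n ≤ 408 − 200 = 208, giving log₂ n ≤ 4.6222 and n ≤ 24.628. The largest whole number is 24.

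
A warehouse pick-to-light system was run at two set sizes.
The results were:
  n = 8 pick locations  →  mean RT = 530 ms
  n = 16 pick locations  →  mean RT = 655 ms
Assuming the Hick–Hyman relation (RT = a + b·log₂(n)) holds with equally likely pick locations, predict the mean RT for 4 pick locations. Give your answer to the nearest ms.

405 ms

With log₂ n on the abscissa the relation is linear; from the two conditions:
  b = (655 − 530) / (log₂ 16 − log₂ 8) = 125 / (4 − 3) = 125 ms/bit
  a = 530 − 125 × 3 = 155 ms
Then RT(4) = 155 + 125 × log₂ 4 = 155 + 125 × 2 ≈ 405.000 ms.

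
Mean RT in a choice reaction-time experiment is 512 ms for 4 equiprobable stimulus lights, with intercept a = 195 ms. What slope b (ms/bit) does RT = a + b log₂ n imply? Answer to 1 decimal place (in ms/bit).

158.5 ms/bit

4 alternatives carry log₂ 4 = 2 bits; the choice cost is 512 − 195 = 317 ms, so b = 317/2 = 158.500 ms/bit.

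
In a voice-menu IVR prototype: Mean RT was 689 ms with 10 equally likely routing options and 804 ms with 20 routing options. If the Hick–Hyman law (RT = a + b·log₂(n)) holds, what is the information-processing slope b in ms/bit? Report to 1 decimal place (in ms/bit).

b = (RT₂ − RT₁)/(log₂ n₂ − log₂ n₁) = (804 − 689)/(4.3219 − 3.3219) = 115.000 ms/bit.

115.0 ms/bit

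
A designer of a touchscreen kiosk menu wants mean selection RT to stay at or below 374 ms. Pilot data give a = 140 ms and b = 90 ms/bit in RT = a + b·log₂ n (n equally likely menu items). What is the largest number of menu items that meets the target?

6

Information budget: (374 − 140)/90 = 2.6000 bits, so n ≤ 2^2.6000 = 6.063 → at most 6.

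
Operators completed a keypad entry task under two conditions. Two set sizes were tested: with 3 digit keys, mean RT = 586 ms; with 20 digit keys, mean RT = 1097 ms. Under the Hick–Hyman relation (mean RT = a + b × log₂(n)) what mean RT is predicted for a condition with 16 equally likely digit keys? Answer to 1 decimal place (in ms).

Fit slope and intercept:
  b = (1097 − 586) / (log₂ 20 − log₂ 3) = 511 / (4.3219 − 1.5850) = 186.703 ms/bit
  a = 586 − 186.703 × 1.5850 = 290.083 ms
Then RT(16) = 290.083 + 186.703 × log₂ 16 = 290.083 + 186.703 × 4 ≈ 1036.895 ms.

1036.9 ms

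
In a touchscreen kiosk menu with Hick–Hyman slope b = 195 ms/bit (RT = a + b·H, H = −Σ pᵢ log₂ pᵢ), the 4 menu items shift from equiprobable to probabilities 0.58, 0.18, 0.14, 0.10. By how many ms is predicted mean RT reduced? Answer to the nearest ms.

Equiprobable entropy H₀ = log₂ 4 = 2.0000 bits.
Skewed entropy H = −Σ pᵢ log₂ pᵢ = 1.6304 bits.
ΔRT = b·(H₀ − H) = 195 × 0.3696 = 72.07 ms.

72 ms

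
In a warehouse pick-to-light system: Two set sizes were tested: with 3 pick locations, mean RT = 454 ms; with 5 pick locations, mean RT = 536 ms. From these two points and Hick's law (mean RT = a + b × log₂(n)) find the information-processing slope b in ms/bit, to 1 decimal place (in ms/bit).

111.3 ms/bit

The slope on a log₂ axis is (536 − 454) / (2.3219 − 1.5850) = 111.267 ms/bit.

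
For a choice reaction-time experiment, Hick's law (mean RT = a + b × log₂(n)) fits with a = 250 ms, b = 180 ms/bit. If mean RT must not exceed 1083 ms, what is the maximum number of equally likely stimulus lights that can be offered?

180·log₂ n ≤ 1083 − 250 = 833, giving log₂ n ≤ 4.6278 and n ≤ 24.723. The largest whole number is 24.

24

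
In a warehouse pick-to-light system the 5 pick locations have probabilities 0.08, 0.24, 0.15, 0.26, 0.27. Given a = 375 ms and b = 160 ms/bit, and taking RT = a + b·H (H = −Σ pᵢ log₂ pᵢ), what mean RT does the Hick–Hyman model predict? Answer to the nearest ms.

729 ms

Entropy contributions −pᵢ log₂ pᵢ: 0.2915, 0.4941, 0.4105, 0.5053, 0.5100; sum H = 2.2115 bits.
RT = a + bH = 375 + 160·2.2115 = 728.84 ms.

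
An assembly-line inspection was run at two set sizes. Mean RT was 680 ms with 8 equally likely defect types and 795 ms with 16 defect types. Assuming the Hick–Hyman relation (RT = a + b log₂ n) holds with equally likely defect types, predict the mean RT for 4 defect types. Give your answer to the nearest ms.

565 ms

Fit slope and intercept:
  b = (795 − 680) / (log₂ 16 − log₂ 8) = 115 / (4 − 3) = 115 ms/bit
  a = 680 − 115 × 3 = 335 ms
Then RT(4) = 335 + 115 × log₂ 4 = 335 + 115 × 2 ≈ 565.000 ms.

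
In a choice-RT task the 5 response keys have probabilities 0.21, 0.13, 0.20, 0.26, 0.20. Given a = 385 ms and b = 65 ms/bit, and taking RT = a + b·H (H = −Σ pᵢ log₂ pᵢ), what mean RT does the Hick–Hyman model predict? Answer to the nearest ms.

Entropy contributions −pᵢ log₂ pᵢ: 0.4728, 0.3826, 0.4644, 0.5053, 0.4644; sum H = 2.2895 bits.
RT = a + bH = 385 + 65·2.2895 = 533.82 ms.

534 ms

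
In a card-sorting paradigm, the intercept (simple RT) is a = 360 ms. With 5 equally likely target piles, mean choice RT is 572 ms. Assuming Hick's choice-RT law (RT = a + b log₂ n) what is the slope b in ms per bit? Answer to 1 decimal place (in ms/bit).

log₂(5) = 2.3219 bits.
b = (RT − a)/log₂ n = (572 − 360) / 2.3219 = 91.303 ms/bit.

91.3 ms/bit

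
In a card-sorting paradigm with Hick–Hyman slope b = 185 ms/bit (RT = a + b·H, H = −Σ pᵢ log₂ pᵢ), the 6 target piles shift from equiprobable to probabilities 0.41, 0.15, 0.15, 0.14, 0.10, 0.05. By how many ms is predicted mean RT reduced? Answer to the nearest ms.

Equiprobable entropy H₀ = log₂ 6 = 2.5850 bits.
Skewed entropy H = −Σ pᵢ log₂ pᵢ = 2.2939 bits.
ΔRT = b·(H₀ − H) = 185 × 0.2911 = 53.85 ms.

54 ms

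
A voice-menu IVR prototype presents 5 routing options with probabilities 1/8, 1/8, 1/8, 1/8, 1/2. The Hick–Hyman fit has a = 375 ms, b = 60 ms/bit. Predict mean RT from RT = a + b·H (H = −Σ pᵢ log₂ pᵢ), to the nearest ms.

495 ms

H = −Σ pᵢ log₂ pᵢ = 0.125·3 + 0.125·3 + 0.125·3 + 0.125·3 + 0.5·1 = 2.000 bits.
RT = 375 + 60 × 2.000 = 495.00 ms.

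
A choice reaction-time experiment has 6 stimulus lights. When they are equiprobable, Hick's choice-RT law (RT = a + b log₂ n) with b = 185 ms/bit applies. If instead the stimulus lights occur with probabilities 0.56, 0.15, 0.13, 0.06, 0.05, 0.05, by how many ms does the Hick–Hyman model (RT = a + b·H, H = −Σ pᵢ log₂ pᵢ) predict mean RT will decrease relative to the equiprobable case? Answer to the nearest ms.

The RT saving is b·ΔH. Equiprobable H₀ = log₂(6) = 2.5850 bits; with the given probabilities H = 1.9374 bits.
b·(H₀ − H) = 185 × (2.5850 − 1.9374) = 119.81 ms.

120 ms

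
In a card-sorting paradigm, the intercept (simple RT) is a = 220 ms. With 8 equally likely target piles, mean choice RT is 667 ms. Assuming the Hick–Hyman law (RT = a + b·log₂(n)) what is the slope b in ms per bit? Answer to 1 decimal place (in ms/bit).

8 alternatives carry log₂ 8 = 3 bits; the choice cost is 667 − 220 = 447 ms, so b = 447/3 = 149.000 ms/bit.

149.0 ms/bit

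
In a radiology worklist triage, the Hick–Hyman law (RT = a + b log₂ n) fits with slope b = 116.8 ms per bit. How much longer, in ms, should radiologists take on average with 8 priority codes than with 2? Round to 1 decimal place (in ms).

233.6 ms

ΔRT = (a + b log₂ n₂) − (a + b log₂ n₁) = b·(log₂ n₂ − log₂ n₁).
log₂(8) − log₂(2) = log₂(8/2) = log₂(4) = 2.
ΔRT = 116.8 × 2.0000 = 233.600 ms.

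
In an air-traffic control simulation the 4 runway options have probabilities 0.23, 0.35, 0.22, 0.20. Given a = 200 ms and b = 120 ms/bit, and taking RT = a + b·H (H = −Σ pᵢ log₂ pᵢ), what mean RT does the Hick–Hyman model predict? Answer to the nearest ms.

H = 0.23·log₂(1/0.23) + 0.35·log₂(1/0.35) + 0.22·log₂(1/0.22) + 0.20·log₂(1/0.20) = 1.9627 bits.
RT = 200 + 120 × 1.9627 = 435.53 ms.

436 ms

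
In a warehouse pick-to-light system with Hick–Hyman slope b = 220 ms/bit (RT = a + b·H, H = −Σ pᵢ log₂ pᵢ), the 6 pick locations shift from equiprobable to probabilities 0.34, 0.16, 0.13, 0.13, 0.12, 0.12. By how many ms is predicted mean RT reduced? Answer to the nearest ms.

The RT saving is b·ΔH. Equiprobable H₀ = log₂(6) = 2.5850 bits; with the given probabilities H = 2.4516 bits.
b·(H₀ − H) = 220 × (2.5850 − 2.4516) = 29.34 ms.

29 ms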